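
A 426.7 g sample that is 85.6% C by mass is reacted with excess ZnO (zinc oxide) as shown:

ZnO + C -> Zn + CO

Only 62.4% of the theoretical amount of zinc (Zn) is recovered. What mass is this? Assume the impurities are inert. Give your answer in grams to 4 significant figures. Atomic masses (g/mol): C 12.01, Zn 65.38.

1241 g

Pure C available = 426.7 g × 0.856 = 365.26 g.
M(C) = 12.01 g/mol.
M(Zn) = 65.38 g/mol.
n(C) = 365.26 g / 12.01 g/mol = 30.413 mol.
From the equation the C:Zn mole ratio is 1:1, so n(Zn) = 30.413 × 1/1 = 30.413 mol.
Mass of Zn = 30.413 mol × 65.38 g/mol = 1988.4 g.
Actual mass collected = 1988.4 g × 0.624 = 1240.7 g.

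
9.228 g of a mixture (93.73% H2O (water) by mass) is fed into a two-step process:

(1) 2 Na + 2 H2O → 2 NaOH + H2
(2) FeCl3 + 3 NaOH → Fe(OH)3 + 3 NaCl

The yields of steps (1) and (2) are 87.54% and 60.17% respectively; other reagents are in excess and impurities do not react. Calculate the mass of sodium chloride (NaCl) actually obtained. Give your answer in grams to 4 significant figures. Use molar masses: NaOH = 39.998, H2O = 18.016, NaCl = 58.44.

Pure H2O = 9.228 × 0.9373 = 8.6494 g.
n(H2O) = 8.6494 / 18.016 = 0.48010 mol.
Step 1 (H2O:NaOH = 2:2): theoretical n(NaOH) = 0.48010 mol; at 87.54% yield, n(NaOH) = 0.42028 mol.
Step 2 (NaOH:NaCl = 3:3): theoretical n(NaCl) = 0.42028 mol, so theoretical mass = 0.42028 × 58.44 = 24.561 g.
At 60.17% yield, actual mass of NaCl = 24.561 × 0.6017 = 14.778 g.

14.78 g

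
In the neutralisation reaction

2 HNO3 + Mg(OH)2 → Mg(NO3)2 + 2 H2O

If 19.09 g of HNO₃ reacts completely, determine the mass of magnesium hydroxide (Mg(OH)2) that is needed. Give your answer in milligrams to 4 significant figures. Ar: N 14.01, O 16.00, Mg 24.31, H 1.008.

M(HNO3) = 1.008 + 14.01 + 3(16.00) = 63.018 g/mol.
M(Mg(OH)2) = 24.31 + 2(16.00) + 2(1.008) = 58.326 g/mol.
n(HNO3) = 19.090 g / 63.018 g/mol = 0.30293 mol.
From the equation the HNO3:Mg(OH)2 mole ratio is 2:1, so n(Mg(OH)2) = 0.30293 × 1/2 = 0.15146 mol.
Mass of Mg(OH)2 = 0.15146 mol × 58.326 g/mol = 8.8343 g.
Converting to mg: 8.8343 g = 8834 mg.

8834 mg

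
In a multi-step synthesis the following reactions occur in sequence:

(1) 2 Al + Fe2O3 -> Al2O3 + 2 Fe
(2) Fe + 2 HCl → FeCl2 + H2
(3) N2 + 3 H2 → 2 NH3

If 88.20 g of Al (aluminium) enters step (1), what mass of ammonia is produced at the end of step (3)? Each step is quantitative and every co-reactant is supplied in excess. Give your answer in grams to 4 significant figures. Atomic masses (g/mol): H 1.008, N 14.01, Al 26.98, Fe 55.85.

M(Al) = 26.98 g/mol.
M(NH3) = 14.01 + 3(1.008) = 17.034 g/mol.
n(Al) = 88.20 / 26.98 = 3.2691 mol.
Reaction (1): Al→Fe ratio 2:2 ⇒ n(Fe) = 3.2691 mol.
Reaction (2): Fe→H2 ratio 1:1 ⇒ n(H2) = 3.2691 mol.
Reaction (3): H2→NH3 ratio 3:2 ⇒ n(NH3) = 2.1794 mol.
Mass of NH3 = 2.1794 × 17.034 = 37.124 g.

37.12 g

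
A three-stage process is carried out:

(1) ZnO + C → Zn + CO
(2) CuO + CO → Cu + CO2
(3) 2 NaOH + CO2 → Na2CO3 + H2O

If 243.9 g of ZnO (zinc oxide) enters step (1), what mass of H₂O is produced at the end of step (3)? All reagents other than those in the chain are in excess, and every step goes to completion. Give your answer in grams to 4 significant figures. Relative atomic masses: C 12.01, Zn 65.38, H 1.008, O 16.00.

53.99 g

M(ZnO) = 65.38 + 16.00 = 81.38 g/mol.
M(H2O) = 2(1.008) + 16.00 = 18.016 g/mol.
n(ZnO) = 243.9 / 81.38 = 2.9971 mol.
Reaction (1): ZnO→CO ratio 1:1 ⇒ n(CO) = 2.9971 mol.
Reaction (2): CO→CO2 ratio 1:1 ⇒ n(CO2) = 2.9971 mol.
Reaction (3): CO2→H2O ratio 1:1 ⇒ n(H2O) = 2.9971 mol.
Mass of H2O = 2.9971 × 18.016 = 53.995 g.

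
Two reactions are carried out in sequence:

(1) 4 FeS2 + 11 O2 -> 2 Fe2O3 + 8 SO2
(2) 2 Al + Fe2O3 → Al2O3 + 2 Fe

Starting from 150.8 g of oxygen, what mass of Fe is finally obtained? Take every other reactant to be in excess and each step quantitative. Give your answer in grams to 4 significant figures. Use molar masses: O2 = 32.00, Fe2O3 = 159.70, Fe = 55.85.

95.71 g

n(O2) = 150.80 / 32.00 = 4.7125 mol.
Step 1 gives a 11:2 ratio of O2 to Fe2O3, so n(Fe2O3) = 0.85682 mol.
In step 2 the Fe2O3:Fe ratio is 1:2, so n(Fe) = 1.7136 mol.
Mass of Fe = 1.7136 × 55.85 = 95.707 g.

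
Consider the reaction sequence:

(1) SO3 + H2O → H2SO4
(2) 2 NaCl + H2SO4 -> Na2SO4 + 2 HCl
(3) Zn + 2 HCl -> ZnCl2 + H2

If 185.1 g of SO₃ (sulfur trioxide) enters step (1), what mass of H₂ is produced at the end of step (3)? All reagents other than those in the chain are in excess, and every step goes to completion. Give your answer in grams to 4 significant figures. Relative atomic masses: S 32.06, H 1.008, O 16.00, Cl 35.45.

4.661 g

M(SO3) = 32.06 + 3(16.00) = 80.06 g/mol.
M(H2) = 2(1.008) = 2.016 g/mol.
n(SO3) = 185.1 / 80.06 = 2.3120 mol.
Reaction (1): SO3→H2SO4 ratio 1:1 ⇒ n(H2SO4) = 2.3120 mol.
Reaction (2): H2SO4→HCl ratio 1:2 ⇒ n(HCl) = 4.6240 mol.
Reaction (3): HCl→H2 ratio 2:1 ⇒ n(H2) = 2.3120 mol.
Mass of H2 = 2.3120 × 2.016 = 4.6610 g.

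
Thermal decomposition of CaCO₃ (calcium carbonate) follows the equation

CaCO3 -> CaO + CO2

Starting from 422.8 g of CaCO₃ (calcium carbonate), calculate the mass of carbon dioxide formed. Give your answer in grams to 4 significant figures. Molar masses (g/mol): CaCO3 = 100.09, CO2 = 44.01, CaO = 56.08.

185.9 g

n(CaCO3) = 422.80 g / 100.09 g/mol = 4.2242 mol.
From the equation the CaCO3:CO2 mole ratio is 1:1, so n(CO2) = 4.2242 × 1/1 = 4.2242 mol.
Mass of CO2 = 4.2242 mol × 44.01 g/mol = 185.91 g.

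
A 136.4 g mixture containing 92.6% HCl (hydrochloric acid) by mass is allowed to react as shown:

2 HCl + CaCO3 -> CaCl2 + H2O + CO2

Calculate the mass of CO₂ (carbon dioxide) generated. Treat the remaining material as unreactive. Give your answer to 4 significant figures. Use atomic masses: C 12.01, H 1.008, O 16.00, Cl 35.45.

Mass of pure HCl = 136.4 g × 0.926 = 126.31 g.
M(HCl) = 1.008 + 35.45 = 36.458 g/mol.
M(CO2) = 12.01 + 2(16.00) = 44.01 g/mol.
n(HCl) = 126.31 g / 36.458 g/mol = 3.4644 mol.
From the equation the HCl:CO2 mole ratio is 2:1, so n(CO2) = 3.4644 × 1/2 = 1.7322 mol.
Mass of CO2 = 1.7322 mol × 44.01 g/mol = 76.235 g.

76.23 g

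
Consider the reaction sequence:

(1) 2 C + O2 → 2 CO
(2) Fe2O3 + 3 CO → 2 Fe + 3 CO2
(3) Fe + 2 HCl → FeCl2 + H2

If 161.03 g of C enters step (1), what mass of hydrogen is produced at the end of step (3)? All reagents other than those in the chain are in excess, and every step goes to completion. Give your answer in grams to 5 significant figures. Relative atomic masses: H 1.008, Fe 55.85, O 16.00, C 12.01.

M(C) = 12.01 g/mol.
M(H2) = 2(1.008) = 2.016 g/mol.
n(C) = 161.03 / 12.01 = 13.4080 mol.
Reaction (1): C→CO ratio 2:2 ⇒ n(CO) = 13.4080 mol.
Reaction (2): CO→Fe ratio 3:2 ⇒ n(Fe) = 8.93866 mol.
Reaction (3): Fe→H2 ratio 1:1 ⇒ n(H2) = 8.93866 mol.
Mass of H2 = 8.93866 × 2.016 = 18.0203 g.

18.020 g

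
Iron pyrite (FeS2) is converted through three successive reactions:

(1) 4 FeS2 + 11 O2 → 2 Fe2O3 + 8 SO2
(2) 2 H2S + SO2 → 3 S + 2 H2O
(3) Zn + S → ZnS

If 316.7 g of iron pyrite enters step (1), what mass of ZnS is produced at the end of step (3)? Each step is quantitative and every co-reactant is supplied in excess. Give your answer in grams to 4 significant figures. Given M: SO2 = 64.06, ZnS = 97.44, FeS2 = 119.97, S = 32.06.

1543 g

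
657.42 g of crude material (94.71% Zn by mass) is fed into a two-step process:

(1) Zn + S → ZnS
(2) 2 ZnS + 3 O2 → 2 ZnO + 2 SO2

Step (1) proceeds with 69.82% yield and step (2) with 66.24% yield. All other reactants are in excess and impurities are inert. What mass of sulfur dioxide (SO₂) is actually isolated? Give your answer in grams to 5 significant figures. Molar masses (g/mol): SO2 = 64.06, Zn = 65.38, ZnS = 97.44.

Pure Zn = 657.42 × 0.9471 = 622.642 g.
n(Zn) = 622.642 / 65.38 = 9.52344 mol.
Step 1 (Zn:ZnS = 1:1): theoretical n(ZnS) = 9.52344 mol; at 69.82% yield, n(ZnS) = 6.64927 mol.
Step 2 (ZnS:SO2 = 2:2): theoretical n(SO2) = 6.64927 mol, so theoretical mass = 6.64927 × 64.06 = 425.952 g.
At 66.24% yield, actual mass of SO2 = 425.952 × 0.6624 = 282.151 g.

282.15 g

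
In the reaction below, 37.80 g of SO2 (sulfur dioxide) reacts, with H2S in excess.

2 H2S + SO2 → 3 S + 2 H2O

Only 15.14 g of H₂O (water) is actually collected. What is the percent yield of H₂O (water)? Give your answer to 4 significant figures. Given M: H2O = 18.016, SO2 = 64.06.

n(SO2) = 37.800 g / 64.06 g/mol = 0.59007 mol.
From the equation the SO2:H2O mole ratio is 1:2, so n(H2O) = 0.59007 × 2/1 = 1.1801 mol.
Mass of H2O = 1.1801 mol × 18.016 g/mol = 21.261 g.
This is the theoretical yield. Percent yield = 15.14 g / 21.261 g × 100% = 71.209%.

71.21 %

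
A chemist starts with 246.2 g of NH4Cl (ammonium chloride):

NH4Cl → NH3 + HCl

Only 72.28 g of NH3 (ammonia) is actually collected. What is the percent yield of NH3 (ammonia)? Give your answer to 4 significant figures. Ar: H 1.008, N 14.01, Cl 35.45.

92.19 %

M(NH4Cl) = 14.01 + 4(1.008) + 35.45 = 53.492 g/mol.
M(NH3) = 14.01 + 3(1.008) = 17.034 g/mol.
n(NH4Cl) = 246.20 g / 53.492 g/mol = 4.6026 mol.
From the equation the NH4Cl:NH3 mole ratio is 1:1, so n(NH3) = 4.6026 × 1/1 = 4.6026 mol.
Mass of NH3 = 4.6026 mol × 17.034 g/mol = 78.400 g.
This is the theoretical yield. Percent yield = 72.28 g / 78.400 g × 100% = 92.194%.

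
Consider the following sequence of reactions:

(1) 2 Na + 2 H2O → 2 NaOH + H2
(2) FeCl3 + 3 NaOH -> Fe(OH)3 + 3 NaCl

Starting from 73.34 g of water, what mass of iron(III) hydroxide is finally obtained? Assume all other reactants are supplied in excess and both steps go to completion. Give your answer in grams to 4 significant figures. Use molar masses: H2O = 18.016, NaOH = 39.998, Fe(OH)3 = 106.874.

n(H2O) = 73.340 / 18.016 = 4.0708 mol.
Step 1 gives a 2:2 ratio of H2O to NaOH, so n(NaOH) = 4.0708 mol.
In step 2 the NaOH:Fe(OH)3 ratio is 3:1, so n(Fe(OH)3) = 1.3569 mol.
Mass of Fe(OH)3 = 1.3569 × 106.874 = 145.02 g.

145.0 g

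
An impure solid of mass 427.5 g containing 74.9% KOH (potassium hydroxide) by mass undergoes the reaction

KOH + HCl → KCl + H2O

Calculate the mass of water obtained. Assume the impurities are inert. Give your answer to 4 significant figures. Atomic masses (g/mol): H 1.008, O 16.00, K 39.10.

Mass of pure KOH = 427.5 g × 0.749 = 320.20 g.
M(KOH) = 39.10 + 16.00 + 1.008 = 56.108 g/mol.
M(H2O) = 2(1.008) + 16.00 = 18.016 g/mol.
n(KOH) = 320.20 g / 56.108 g/mol = 5.7068 mol.
From the equation the KOH:H2O mole ratio is 1:1, so n(H2O) = 5.7068 × 1/1 = 5.7068 mol.
Mass of H2O = 5.7068 mol × 18.016 g/mol = 102.81 g.

102.8 g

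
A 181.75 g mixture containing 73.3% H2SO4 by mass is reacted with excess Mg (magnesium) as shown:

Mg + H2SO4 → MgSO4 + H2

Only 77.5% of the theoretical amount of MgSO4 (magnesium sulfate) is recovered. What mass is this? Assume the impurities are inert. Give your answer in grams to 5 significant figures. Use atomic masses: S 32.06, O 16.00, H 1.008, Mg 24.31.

126.72 g

Pure H2SO4 available = 181.75 g × 0.733 = 133.223 g.
M(H2SO4) = 2(1.008) + 32.06 + 4(16.00) = 98.076 g/mol.
M(MgSO4) = 24.31 + 32.06 + 4(16.00) = 120.37 g/mol.
n(H2SO4) = 133.223 g / 98.076 g/mol = 1.35836 mol.
From the equation the H2SO4:MgSO4 mole ratio is 1:1, so n(MgSO4) = 1.35836 × 1/1 = 1.35836 mol.
Mass of MgSO4 = 1.35836 mol × 120.37 g/mol = 163.506 g.
Actual mass collected = 163.506 g × 0.775 = 126.717 g.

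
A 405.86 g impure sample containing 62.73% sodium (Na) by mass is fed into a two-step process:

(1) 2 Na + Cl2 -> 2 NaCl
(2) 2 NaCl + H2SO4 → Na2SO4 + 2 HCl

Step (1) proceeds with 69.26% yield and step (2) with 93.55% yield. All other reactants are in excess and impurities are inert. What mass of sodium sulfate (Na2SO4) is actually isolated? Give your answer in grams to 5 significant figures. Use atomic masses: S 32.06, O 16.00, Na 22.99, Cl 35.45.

509.59 g

Pure Na = 405.86 × 0.6273 = 254.596 g.
M(Na) = 22.99 g/mol.
M(Na2SO4) = 2(22.99) + 32.06 + 4(16.00) = 142.04 g/mol.
n(Na) = 254.596 / 22.99 = 11.0742 mol.
Step 1 (Na:NaCl = 2:2): theoretical n(NaCl) = 11.0742 mol; at 69.26% yield, n(NaCl) = 7.66999 mol.
Step 2 (NaCl:Na2SO4 = 2:1): theoretical n(Na2SO4) = 3.83500 mol, so theoretical mass = 3.83500 × 142.04 = 544.723 g.
At 93.55% yield, actual mass of Na2SO4 = 544.723 × 0.9355 = 509.588 g.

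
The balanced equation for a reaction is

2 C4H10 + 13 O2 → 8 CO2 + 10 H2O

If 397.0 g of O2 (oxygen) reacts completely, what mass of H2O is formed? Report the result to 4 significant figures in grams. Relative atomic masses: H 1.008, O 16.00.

171.9 g

M(O2) = 2(16.00) = 32.00 g/mol.
M(H2O) = 2(1.008) + 16.00 = 18.016 g/mol.
n(O2) = 397.00 g / 32.00 g/mol = 12.406 mol.
From the equation the O2:H2O mole ratio is 13:10, so n(H2O) = 12.406 × 10/13 = 9.5433 mol.
Mass of H2O = 9.5433 mol × 18.016 g/mol = 171.93 g.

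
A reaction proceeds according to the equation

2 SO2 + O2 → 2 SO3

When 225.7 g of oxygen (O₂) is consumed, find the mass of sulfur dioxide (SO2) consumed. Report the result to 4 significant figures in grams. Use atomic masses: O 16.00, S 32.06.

903.6 g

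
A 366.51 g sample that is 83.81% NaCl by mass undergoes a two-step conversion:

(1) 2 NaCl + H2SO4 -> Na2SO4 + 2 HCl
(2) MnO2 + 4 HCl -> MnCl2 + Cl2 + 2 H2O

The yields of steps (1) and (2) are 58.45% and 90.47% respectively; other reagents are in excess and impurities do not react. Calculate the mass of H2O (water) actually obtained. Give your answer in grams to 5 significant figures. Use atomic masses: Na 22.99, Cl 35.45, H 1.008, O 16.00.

25.037 g

Pure NaCl = 366.51 × 0.8381 = 307.172 g.
M(NaCl) = 22.99 + 35.45 = 58.44 g/mol.
M(H2O) = 2(1.008) + 16.00 = 18.016 g/mol.
n(NaCl) = 307.172 / 58.44 = 5.25619 mol.
Step 1 (NaCl:HCl = 2:2): theoretical n(HCl) = 5.25619 mol; at 58.45% yield, n(HCl) = 3.07225 mol.
Step 2 (HCl:H2O = 4:2): theoretical n(H2O) = 1.53612 mol, so theoretical mass = 1.53612 × 18.016 = 27.6748 g.
At 90.47% yield, actual mass of H2O = 27.6748 × 0.9047 = 25.0374 g.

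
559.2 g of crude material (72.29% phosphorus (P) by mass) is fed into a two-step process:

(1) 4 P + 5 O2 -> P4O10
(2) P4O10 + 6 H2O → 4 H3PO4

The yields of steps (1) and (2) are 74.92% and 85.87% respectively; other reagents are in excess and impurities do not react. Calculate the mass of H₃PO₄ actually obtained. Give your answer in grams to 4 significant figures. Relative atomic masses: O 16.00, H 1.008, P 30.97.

822.9 g

Pure P = 559.2 × 0.7229 = 404.25 g.
M(P) = 30.97 g/mol.
M(H3PO4) = 3(1.008) + 30.97 + 4(16.00) = 97.994 g/mol.
n(P) = 404.25 / 30.97 = 13.053 mol.
Step 1 (P:P4O10 = 4:1): theoretical n(P4O10) = 3.2632 mol; at 74.92% yield, n(P4O10) = 2.4448 mol.
Step 2 (P4O10:H3PO4 = 1:4): theoretical n(H3PO4) = 9.7792 mol, so theoretical mass = 9.7792 × 97.994 = 958.30 g.
At 85.87% yield, actual mass of H3PO4 = 958.30 × 0.8587 = 822.89 g.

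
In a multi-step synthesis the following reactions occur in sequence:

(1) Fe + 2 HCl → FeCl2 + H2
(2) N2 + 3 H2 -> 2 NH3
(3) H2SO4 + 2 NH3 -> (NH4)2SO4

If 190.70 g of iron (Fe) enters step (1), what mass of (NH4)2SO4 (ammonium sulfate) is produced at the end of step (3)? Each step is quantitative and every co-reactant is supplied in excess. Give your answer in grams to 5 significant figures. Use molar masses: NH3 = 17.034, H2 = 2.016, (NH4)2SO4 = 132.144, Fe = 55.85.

150.40 g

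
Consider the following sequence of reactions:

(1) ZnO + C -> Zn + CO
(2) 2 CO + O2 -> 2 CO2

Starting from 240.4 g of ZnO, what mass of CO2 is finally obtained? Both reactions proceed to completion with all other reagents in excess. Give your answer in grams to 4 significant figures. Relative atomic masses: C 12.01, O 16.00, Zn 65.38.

M(ZnO) = 65.38 + 16.00 = 81.38 g/mol.
M(CO2) = 12.01 + 2(16.00) = 44.01 g/mol.
n(ZnO) = 240.40 / 81.38 = 2.9540 mol.
Step 1 gives a 1:1 ratio of ZnO to CO, so n(CO) = 2.9540 mol.
In step 2 the CO:CO2 ratio is 2:2, so n(CO2) = 2.9540 mol.
Mass of CO2 = 2.9540 × 44.01 = 130.01 g.

130.0 g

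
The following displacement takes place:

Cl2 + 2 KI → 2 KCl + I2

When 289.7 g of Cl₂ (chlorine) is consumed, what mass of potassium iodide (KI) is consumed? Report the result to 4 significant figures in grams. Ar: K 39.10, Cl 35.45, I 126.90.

M(Cl2) = 2(35.45) = 70.90 g/mol.
M(KI) = 39.10 + 126.90 = 166.00 g/mol.
n(Cl2) = 289.70 g / 70.90 g/mol = 4.0860 mol.
From the equation the Cl2:KI mole ratio is 1:2, so n(KI) = 4.0860 × 2/1 = 8.1721 mol.
Mass of KI = 8.1721 mol × 166.00 g/mol = 1356.6 g.

1357 g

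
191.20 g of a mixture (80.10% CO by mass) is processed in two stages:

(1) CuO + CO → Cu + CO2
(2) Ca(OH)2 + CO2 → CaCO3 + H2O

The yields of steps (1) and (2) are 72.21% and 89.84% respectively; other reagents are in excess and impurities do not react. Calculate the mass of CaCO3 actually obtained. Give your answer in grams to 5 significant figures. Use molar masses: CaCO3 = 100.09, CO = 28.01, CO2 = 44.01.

Pure CO = 191.20 × 0.8010 = 153.151 g.
n(CO) = 153.151 / 28.01 = 5.46773 mol.
Step 1 (CO:CO2 = 1:1): theoretical n(CO2) = 5.46773 mol; at 72.21% yield, n(CO2) = 3.94825 mol.
Step 2 (CO2:CaCO3 = 1:1): theoretical n(CaCO3) = 3.94825 mol, so theoretical mass = 3.94825 × 100.09 = 395.180 g.
At 89.84% yield, actual mass of CaCO3 = 395.180 × 0.8984 = 355.030 g.

355.03 g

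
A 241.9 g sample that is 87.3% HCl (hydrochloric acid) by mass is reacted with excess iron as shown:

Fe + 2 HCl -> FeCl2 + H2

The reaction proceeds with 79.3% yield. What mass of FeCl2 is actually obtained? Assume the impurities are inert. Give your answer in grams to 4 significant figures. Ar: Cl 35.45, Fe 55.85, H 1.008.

291.1 g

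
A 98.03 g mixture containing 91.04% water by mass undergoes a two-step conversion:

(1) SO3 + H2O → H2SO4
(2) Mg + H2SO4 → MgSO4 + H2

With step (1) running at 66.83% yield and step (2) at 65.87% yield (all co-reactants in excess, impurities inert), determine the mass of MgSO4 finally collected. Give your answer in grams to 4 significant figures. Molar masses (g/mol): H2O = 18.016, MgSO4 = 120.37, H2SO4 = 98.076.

Pure H2O = 98.03 × 0.9104 = 89.247 g.
n(H2O) = 89.247 / 18.016 = 4.9537 mol.
Step 1 (H2O:H2SO4 = 1:1): theoretical n(H2SO4) = 4.9537 mol; at 66.83% yield, n(H2SO4) = 3.3106 mol.
Step 2 (H2SO4:MgSO4 = 1:1): theoretical n(MgSO4) = 3.3106 mol, so theoretical mass = 3.3106 × 120.37 = 398.49 g.
At 65.87% yield, actual mass of MgSO4 = 398.49 × 0.6587 = 262.49 g.

262.5 g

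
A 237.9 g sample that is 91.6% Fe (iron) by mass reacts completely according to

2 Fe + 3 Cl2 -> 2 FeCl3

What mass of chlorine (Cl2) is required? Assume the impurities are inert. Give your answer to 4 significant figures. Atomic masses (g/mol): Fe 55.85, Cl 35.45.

Mass of pure Fe = 237.9 g × 0.916 = 217.92 g.
M(Fe) = 55.85 g/mol.
M(Cl2) = 2(35.45) = 70.90 g/mol.
n(Fe) = 217.92 g / 55.85 g/mol = 3.9018 mol.
From the equation the Fe:Cl2 mole ratio is 2:3, so n(Cl2) = 3.9018 × 3/2 = 5.8527 mol.
Mass of Cl2 = 5.8527 mol × 70.90 g/mol = 414.96 g.

415.0 g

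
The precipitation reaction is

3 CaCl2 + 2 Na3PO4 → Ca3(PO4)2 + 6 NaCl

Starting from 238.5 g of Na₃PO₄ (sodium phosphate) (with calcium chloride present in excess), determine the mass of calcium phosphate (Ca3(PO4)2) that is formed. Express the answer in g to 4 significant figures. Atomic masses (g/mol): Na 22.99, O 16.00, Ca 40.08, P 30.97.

225.6 g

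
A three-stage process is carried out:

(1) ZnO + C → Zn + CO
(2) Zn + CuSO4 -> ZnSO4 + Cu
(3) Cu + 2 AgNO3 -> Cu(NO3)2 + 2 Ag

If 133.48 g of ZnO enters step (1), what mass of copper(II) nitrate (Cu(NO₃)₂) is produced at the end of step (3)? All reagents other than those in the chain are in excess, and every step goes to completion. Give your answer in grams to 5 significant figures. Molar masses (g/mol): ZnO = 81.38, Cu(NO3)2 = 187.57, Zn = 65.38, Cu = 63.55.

307.65 g

n(ZnO) = 133.48 / 81.38 = 1.64021 mol.
Reaction (1): ZnO→Zn ratio 1:1 ⇒ n(Zn) = 1.64021 mol.
Reaction (2): Zn→Cu ratio 1:1 ⇒ n(Cu) = 1.64021 mol.
Reaction (3): Cu→Cu(NO3)2 ratio 1:1 ⇒ n(Cu(NO3)2) = 1.64021 mol.
Mass of Cu(NO3)2 = 1.64021 × 187.57 = 307.654 g.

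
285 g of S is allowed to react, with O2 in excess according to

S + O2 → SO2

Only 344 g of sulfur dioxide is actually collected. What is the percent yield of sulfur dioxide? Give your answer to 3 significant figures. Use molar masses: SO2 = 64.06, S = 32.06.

n(S) = 285.0 g / 32.06 g/mol = 8.890 mol.
From the equation the S:SO2 mole ratio is 1:1, so n(SO2) = 8.890 × 1/1 = 8.890 mol.
Mass of SO2 = 8.890 mol × 64.06 g/mol = 569.5 g.
This is the theoretical yield. Percent yield = 344 g / 569.5 g × 100% = 60.41%.

60.4 %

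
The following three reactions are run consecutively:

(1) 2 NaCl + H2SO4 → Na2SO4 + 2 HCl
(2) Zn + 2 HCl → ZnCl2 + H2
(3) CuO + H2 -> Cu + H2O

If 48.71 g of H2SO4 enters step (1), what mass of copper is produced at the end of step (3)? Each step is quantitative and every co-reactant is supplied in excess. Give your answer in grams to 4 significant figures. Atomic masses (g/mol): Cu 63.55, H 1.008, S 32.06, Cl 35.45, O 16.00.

M(H2SO4) = 2(1.008) + 32.06 + 4(16.00) = 98.076 g/mol.
M(Cu) = 63.55 g/mol.
n(H2SO4) = 48.71 / 98.076 = 0.49666 mol.
Reaction (1): H2SO4→HCl ratio 1:2 ⇒ n(HCl) = 0.99331 mol.
Reaction (2): HCl→H2 ratio 2:1 ⇒ n(H2) = 0.49666 mol.
Reaction (3): H2→Cu ratio 1:1 ⇒ n(Cu) = 0.49666 mol.
Mass of Cu = 0.49666 × 63.55 = 31.562 g.

31.56 g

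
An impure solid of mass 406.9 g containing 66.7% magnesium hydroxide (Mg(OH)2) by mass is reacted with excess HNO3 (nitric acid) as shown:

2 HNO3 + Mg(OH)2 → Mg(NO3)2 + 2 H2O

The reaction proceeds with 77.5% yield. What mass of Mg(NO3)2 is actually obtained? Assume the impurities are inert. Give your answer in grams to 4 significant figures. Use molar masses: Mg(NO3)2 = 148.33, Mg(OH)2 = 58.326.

Pure Mg(OH)2 available = 406.9 g × 0.667 = 271.40 g.
n(Mg(OH)2) = 271.40 g / 58.326 g/mol = 4.6532 mol.
From the equation the Mg(OH)2:Mg(NO3)2 mole ratio is 1:1, so n(Mg(NO3)2) = 4.6532 × 1/1 = 4.6532 mol.
Mass of Mg(NO3)2 = 4.6532 mol × 148.33 g/mol = 690.21 g.
Actual mass collected = 690.21 g × 0.775 = 534.91 g.

534.9 g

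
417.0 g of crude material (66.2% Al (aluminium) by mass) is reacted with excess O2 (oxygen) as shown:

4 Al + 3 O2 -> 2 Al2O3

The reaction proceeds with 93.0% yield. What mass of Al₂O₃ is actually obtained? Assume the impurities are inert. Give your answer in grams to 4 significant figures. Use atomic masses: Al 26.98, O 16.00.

485.1 g

Pure Al available = 417.0 g × 0.662 = 276.05 g.
M(Al) = 26.98 g/mol.
M(Al2O3) = 2(26.98) + 3(16.00) = 101.96 g/mol.
n(Al) = 276.05 g / 26.98 g/mol = 10.232 mol.
From the equation the Al:Al2O3 mole ratio is 4:2, so n(Al2O3) = 10.232 × 2/4 = 5.1159 mol.
Mass of Al2O3 = 5.1159 mol × 101.96 g/mol = 521.62 g.
Actual mass collected = 521.62 g × 0.930 = 485.10 g.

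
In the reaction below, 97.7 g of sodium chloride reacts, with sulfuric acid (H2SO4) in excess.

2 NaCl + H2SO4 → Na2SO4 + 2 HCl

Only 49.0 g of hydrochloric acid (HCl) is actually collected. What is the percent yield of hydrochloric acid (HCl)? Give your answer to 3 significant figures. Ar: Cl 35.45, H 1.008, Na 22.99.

M(NaCl) = 22.99 + 35.45 = 58.44 g/mol.
M(HCl) = 1.008 + 35.45 = 36.458 g/mol.
n(NaCl) = 97.70 g / 58.44 g/mol = 1.672 mol.
From the equation the NaCl:HCl mole ratio is 2:2, so n(HCl) = 1.672 × 2/2 = 1.672 mol.
Mass of HCl = 1.672 mol × 36.458 g/mol = 60.95 g.
This is the theoretical yield. Percent yield = 49.0 g / 60.95 g × 100% = 80.39%.

80.4 %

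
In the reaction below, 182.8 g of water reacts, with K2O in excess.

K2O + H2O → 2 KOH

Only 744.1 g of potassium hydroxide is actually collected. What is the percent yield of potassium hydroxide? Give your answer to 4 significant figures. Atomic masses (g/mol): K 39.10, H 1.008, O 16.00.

M(H2O) = 2(1.008) + 16.00 = 18.016 g/mol.
M(KOH) = 39.10 + 16.00 + 1.008 = 56.108 g/mol.
n(H2O) = 182.80 g / 18.016 g/mol = 10.147 mol.
From the equation the H2O:KOH mole ratio is 1:2, so n(KOH) = 10.147 × 2/1 = 20.293 mol.
Mass of KOH = 20.293 mol × 56.108 g/mol = 1138.6 g.
This is the theoretical yield. Percent yield = 744.1 g / 1138.6 g × 100% = 65.352%.

65.35 %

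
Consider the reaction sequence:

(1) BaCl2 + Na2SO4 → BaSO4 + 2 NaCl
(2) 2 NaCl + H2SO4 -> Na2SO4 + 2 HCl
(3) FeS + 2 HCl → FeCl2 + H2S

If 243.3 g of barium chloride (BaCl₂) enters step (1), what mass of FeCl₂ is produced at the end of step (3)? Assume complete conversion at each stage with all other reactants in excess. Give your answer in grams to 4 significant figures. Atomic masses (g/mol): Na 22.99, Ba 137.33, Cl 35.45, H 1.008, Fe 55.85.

M(BaCl2) = 137.33 + 2(35.45) = 208.23 g/mol.
M(FeCl2) = 55.85 + 2(35.45) = 126.75 g/mol.
n(BaCl2) = 243.3 / 208.23 = 1.1684 mol.
Reaction (1): BaCl2→NaCl ratio 1:2 ⇒ n(NaCl) = 2.3368 mol.
Reaction (2): NaCl→HCl ratio 2:2 ⇒ n(HCl) = 2.3368 mol.
Reaction (3): HCl→FeCl2 ratio 2:1 ⇒ n(FeCl2) = 1.1684 mol.
Mass of FeCl2 = 1.1684 × 126.75 = 148.10 g.

148.1 g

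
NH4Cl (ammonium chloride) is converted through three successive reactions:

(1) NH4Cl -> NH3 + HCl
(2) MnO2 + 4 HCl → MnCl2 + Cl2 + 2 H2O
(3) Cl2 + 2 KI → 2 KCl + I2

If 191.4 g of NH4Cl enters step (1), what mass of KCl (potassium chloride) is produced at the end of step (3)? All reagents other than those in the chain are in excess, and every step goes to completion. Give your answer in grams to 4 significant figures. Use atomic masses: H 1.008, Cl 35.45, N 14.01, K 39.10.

M(NH4Cl) = 14.01 + 4(1.008) + 35.45 = 53.492 g/mol.
M(KCl) = 39.10 + 35.45 = 74.55 g/mol.
n(NH4Cl) = 191.4 / 53.492 = 3.5781 mol.
Reaction (1): NH4Cl→HCl ratio 1:1 ⇒ n(HCl) = 3.5781 mol.
Reaction (2): HCl→Cl2 ratio 4:1 ⇒ n(Cl2) = 0.89453 mol.
Reaction (3): Cl2→KCl ratio 1:2 ⇒ n(KCl) = 1.7891 mol.
Mass of KCl = 1.7891 × 74.55 = 133.37 g.

133.4 g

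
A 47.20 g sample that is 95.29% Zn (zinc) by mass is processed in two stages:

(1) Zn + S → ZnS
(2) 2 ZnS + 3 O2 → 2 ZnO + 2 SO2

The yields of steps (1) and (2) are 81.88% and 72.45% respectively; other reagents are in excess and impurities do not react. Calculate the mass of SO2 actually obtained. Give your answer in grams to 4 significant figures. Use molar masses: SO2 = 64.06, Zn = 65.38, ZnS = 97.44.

Pure Zn = 47.20 × 0.9529 = 44.977 g.
n(Zn) = 44.977 / 65.38 = 0.68793 mol.
Step 1 (Zn:ZnS = 1:1): theoretical n(ZnS) = 0.68793 mol; at 81.88% yield, n(ZnS) = 0.56328 mol.
Step 2 (ZnS:SO2 = 2:2): theoretical n(SO2) = 0.56328 mol, so theoretical mass = 0.56328 × 64.06 = 36.084 g.
At 72.45% yield, actual mass of SO2 = 36.084 × 0.7245 = 26.143 g.

26.14 g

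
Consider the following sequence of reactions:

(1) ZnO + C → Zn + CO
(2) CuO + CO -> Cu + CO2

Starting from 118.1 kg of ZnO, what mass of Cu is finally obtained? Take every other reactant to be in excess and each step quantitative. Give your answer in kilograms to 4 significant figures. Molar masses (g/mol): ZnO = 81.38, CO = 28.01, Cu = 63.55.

118.1 kg = 118100 g.
n(ZnO) = 118100 / 81.38 = 1451.2 mol.
Step 1 gives a 1:1 ratio of ZnO to CO, so n(CO) = 1451.2 mol.
In step 2 the CO:Cu ratio is 1:1, so n(Cu) = 1451.2 mol.
Mass of Cu = 1451.2 × 63.55 = 92225 g = 92.22 kg.

92.22 kg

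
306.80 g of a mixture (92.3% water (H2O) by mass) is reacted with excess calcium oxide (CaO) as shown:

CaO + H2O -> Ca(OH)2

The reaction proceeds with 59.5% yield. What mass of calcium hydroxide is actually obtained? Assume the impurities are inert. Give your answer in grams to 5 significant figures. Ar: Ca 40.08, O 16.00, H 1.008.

692.96 g

Pure H2O available = 306.80 g × 0.923 = 283.176 g.
M(H2O) = 2(1.008) + 16.00 = 18.016 g/mol.
M(Ca(OH)2) = 40.08 + 2(16.00) + 2(1.008) = 74.096 g/mol.
n(H2O) = 283.176 g / 18.016 g/mol = 15.7181 mol.
From the equation the H2O:Ca(OH)2 mole ratio is 1:1, so n(Ca(OH)2) = 15.7181 × 1/1 = 15.7181 mol.
Mass of Ca(OH)2 = 15.7181 mol × 74.096 g/mol = 1164.64 g.
Actual mass collected = 1164.64 g × 0.595 = 692.964 g.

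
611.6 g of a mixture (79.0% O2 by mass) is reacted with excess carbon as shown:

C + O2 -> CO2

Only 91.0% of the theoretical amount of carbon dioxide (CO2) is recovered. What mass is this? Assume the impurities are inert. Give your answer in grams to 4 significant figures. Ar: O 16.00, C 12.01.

Pure O2 available = 611.6 g × 0.790 = 483.16 g.
M(O2) = 2(16.00) = 32.00 g/mol.
M(CO2) = 12.01 + 2(16.00) = 44.01 g/mol.
n(O2) = 483.16 g / 32.00 g/mol = 15.099 mol.
From the equation the O2:CO2 mole ratio is 1:1, so n(CO2) = 15.099 × 1/1 = 15.099 mol.
Mass of CO2 = 15.099 mol × 44.01 g/mol = 664.50 g.
Actual mass collected = 664.50 g × 0.910 = 604.70 g.

604.7 g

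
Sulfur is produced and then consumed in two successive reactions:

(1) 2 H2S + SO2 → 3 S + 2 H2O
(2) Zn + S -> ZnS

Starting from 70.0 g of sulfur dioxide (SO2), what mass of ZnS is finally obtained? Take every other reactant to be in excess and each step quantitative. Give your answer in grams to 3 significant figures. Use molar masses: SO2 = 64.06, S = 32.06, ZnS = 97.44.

319 g

n(SO2) = 70.00 / 64.06 = 1.093 mol.
Step 1 gives a 1:3 ratio of SO2 to S, so n(S) = 3.278 mol.
In step 2 the S:ZnS ratio is 1:1, so n(ZnS) = 3.278 mol.
Mass of ZnS = 3.278 × 97.44 = 319.4 g.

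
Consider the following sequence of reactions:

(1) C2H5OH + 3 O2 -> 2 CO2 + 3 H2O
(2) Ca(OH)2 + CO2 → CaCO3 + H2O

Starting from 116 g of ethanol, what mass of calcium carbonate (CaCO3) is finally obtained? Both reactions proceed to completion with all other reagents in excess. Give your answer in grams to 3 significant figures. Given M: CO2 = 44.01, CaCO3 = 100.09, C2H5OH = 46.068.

n(C2H5OH) = 116.0 / 46.068 = 2.518 mol.
Step 1 gives a 1:2 ratio of C2H5OH to CO2, so n(CO2) = 5.036 mol.
In step 2 the CO2:CaCO3 ratio is 1:1, so n(CaCO3) = 5.036 mol.
Mass of CaCO3 = 5.036 × 100.09 = 504.1 g.

504 g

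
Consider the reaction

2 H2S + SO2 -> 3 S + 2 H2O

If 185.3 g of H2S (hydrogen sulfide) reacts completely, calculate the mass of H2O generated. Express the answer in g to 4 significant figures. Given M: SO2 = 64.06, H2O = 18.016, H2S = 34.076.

97.97 g

n(H2S) = 185.30 g / 34.076 g/mol = 5.4378 mol.
From the equation the H2S:H2O mole ratio is 2:2, so n(H2O) = 5.4378 × 2/2 = 5.4378 mol.
Mass of H2O = 5.4378 mol × 18.016 g/mol = 97.968 g.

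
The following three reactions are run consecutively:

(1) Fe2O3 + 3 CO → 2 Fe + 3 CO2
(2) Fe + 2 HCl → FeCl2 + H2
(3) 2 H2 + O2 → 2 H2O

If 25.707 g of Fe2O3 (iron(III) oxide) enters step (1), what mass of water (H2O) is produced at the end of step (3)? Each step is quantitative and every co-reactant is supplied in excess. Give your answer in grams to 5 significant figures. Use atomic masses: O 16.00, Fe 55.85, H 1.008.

M(Fe2O3) = 2(55.85) + 3(16.00) = 159.70 g/mol.
M(H2O) = 2(1.008) + 16.00 = 18.016 g/mol.
n(Fe2O3) = 25.707 / 159.70 = 0.160971 mol.
Reaction (1): Fe2O3→Fe ratio 1:2 ⇒ n(Fe) = 0.321941 mol.
Reaction (2): Fe→H2 ratio 1:1 ⇒ n(H2) = 0.321941 mol.
Reaction (3): H2→H2O ratio 2:2 ⇒ n(H2O) = 0.321941 mol.
Mass of H2O = 0.321941 × 18.016 = 5.80009 g.

5.8001 g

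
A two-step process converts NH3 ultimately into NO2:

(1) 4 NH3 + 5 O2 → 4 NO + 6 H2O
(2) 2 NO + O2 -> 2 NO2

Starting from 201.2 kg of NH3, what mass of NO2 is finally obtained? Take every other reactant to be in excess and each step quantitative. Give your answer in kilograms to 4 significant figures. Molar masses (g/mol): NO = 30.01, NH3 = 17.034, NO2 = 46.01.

201.2 kg = 201200 g.
n(NH3) = 201200 / 17.034 = 11812 mol.
Step 1 gives a 4:4 ratio of NH3 to NO, so n(NO) = 11812 mol.
In step 2 the NO:NO2 ratio is 2:2, so n(NO2) = 11812 mol.
Mass of NO2 = 11812 × 46.01 = 543450 g = 543.5 kg.

543.5 kg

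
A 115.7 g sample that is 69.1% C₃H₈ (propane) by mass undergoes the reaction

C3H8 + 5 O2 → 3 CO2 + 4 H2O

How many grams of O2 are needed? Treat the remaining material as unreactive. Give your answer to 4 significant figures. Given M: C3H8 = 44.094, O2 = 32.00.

Mass of pure C3H8 = 115.7 g × 0.691 = 79.949 g.
n(C3H8) = 79.949 g / 44.094 g/mol = 1.8131 mol.
From the equation the C3H8:O2 mole ratio is 1:5, so n(O2) = 1.8131 × 5/1 = 9.0657 mol.
Mass of O2 = 9.0657 mol × 32.00 g/mol = 290.10 g.

290.1 g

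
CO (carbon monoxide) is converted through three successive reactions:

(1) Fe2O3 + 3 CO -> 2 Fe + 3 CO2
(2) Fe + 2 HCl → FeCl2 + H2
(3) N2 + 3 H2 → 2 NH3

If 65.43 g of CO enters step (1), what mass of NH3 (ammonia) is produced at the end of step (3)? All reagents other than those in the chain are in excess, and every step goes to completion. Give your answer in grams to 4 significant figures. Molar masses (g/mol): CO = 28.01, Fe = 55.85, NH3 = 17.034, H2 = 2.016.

17.68 g

n(CO) = 65.43 / 28.01 = 2.3360 mol.
Reaction (1): CO→Fe ratio 3:2 ⇒ n(Fe) = 1.5573 mol.
Reaction (2): Fe→H2 ratio 1:1 ⇒ n(H2) = 1.5573 mol.
Reaction (3): H2→NH3 ratio 3:2 ⇒ n(NH3) = 1.0382 mol.
Mass of NH3 = 1.0382 × 17.034 = 17.685 g.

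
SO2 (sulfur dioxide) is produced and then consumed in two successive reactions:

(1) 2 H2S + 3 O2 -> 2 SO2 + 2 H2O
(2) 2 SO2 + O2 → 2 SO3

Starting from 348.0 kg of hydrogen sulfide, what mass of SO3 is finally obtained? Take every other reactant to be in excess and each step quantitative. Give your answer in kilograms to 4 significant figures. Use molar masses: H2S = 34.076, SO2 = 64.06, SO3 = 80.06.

817.6 kg

348.0 kg = 348000 g.
n(H2S) = 348000 / 34.076 = 10212 mol.
Step 1 gives a 2:2 ratio of H2S to SO2, so n(SO2) = 10212 mol.
In step 2 the SO2:SO3 ratio is 2:2, so n(SO3) = 10212 mol.
Mass of SO3 = 10212 × 80.06 = 817610 g = 817.6 kg.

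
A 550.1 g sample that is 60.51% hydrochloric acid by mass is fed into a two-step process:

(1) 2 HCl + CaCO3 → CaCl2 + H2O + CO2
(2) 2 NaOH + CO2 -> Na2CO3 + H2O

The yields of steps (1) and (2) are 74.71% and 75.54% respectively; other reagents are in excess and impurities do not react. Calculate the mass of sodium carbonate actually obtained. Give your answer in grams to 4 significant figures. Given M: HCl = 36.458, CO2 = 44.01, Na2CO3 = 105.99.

273.1 g

Pure HCl = 550.1 × 0.6051 = 332.87 g.
n(HCl) = 332.87 / 36.458 = 9.1301 mol.
Step 1 (HCl:CO2 = 2:1): theoretical n(CO2) = 4.5651 mol; at 74.71% yield, n(CO2) = 3.4106 mol.
Step 2 (CO2:Na2CO3 = 1:1): theoretical n(Na2CO3) = 3.4106 mol, so theoretical mass = 3.4106 × 105.99 = 361.48 g.
At 75.54% yield, actual mass of Na2CO3 = 361.48 × 0.7554 = 273.07 g.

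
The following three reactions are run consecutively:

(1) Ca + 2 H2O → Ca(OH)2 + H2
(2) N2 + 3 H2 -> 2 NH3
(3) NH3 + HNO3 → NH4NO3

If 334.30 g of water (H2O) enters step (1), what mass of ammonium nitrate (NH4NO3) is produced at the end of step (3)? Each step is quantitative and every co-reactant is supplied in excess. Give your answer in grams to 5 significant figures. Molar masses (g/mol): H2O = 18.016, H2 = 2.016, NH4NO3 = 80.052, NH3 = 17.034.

495.14 g

n(H2O) = 334.30 / 18.016 = 18.5557 mol.
Reaction (1): H2O→H2 ratio 2:1 ⇒ n(H2) = 9.27786 mol.
Reaction (2): H2→NH3 ratio 3:2 ⇒ n(NH3) = 6.18524 mol.
Reaction (3): NH3→NH4NO3 ratio 1:1 ⇒ n(NH4NO3) = 6.18524 mol.
Mass of NH4NO3 = 6.18524 × 80.052 = 495.141 g.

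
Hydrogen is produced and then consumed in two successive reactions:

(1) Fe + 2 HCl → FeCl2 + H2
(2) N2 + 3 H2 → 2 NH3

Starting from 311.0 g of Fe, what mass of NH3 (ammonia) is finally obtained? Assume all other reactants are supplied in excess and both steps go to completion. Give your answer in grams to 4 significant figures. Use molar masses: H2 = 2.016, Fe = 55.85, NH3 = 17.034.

63.24 g

n(Fe) = 311.00 / 55.85 = 5.5685 mol.
Step 1 gives a 1:1 ratio of Fe to H2, so n(H2) = 5.5685 mol.
In step 2 the H2:NH3 ratio is 3:2, so n(NH3) = 3.7123 mol.
Mass of NH3 = 3.7123 × 17.034 = 63.236 g.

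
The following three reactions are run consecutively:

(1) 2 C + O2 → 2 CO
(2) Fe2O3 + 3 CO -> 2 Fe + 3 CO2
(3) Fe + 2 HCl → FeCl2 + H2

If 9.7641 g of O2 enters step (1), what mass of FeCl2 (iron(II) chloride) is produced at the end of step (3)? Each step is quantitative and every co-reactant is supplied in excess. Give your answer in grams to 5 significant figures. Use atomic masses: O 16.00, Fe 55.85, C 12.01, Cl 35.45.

51.567 g

M(O2) = 2(16.00) = 32.00 g/mol.
M(FeCl2) = 55.85 + 2(35.45) = 126.75 g/mol.
n(O2) = 9.7641 / 32.00 = 0.305128 mol.
Reaction (1): O2→CO ratio 1:2 ⇒ n(CO) = 0.610256 mol.
Reaction (2): CO→Fe ratio 3:2 ⇒ n(Fe) = 0.406837 mol.
Reaction (3): Fe→FeCl2 ratio 1:1 ⇒ n(FeCl2) = 0.406837 mol.
Mass of FeCl2 = 0.406837 × 126.75 = 51.5667 g.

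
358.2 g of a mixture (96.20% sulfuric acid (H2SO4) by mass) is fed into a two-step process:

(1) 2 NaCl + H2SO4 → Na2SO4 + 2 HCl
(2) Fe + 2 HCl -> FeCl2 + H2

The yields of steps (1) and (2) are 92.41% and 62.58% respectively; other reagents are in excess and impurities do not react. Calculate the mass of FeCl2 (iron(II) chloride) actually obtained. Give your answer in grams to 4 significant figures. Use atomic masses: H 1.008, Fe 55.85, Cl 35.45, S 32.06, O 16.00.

Pure H2SO4 = 358.2 × 0.9620 = 344.59 g.
M(H2SO4) = 2(1.008) + 32.06 + 4(16.00) = 98.076 g/mol.
M(FeCl2) = 55.85 + 2(35.45) = 126.75 g/mol.
n(H2SO4) = 344.59 / 98.076 = 3.5135 mol.
Step 1 (H2SO4:HCl = 1:2): theoretical n(HCl) = 7.0270 mol; at 92.41% yield, n(HCl) = 6.4936 mol.
Step 2 (HCl:FeCl2 = 2:1): theoretical n(FeCl2) = 3.2468 mol, so theoretical mass = 3.2468 × 126.75 = 411.53 g.
At 62.58% yield, actual mass of FeCl2 = 411.53 × 0.6258 = 257.54 g.

257.5 g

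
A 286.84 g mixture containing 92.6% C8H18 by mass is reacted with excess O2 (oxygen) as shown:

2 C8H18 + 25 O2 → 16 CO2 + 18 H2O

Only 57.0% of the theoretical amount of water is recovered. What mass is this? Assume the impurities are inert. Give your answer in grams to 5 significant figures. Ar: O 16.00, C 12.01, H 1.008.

Pure C8H18 available = 286.84 g × 0.926 = 265.614 g.
M(C8H18) = 8(12.01) + 18(1.008) = 114.224 g/mol.
M(H2O) = 2(1.008) + 16.00 = 18.016 g/mol.
n(C8H18) = 265.614 g / 114.224 g/mol = 2.32538 mol.
From the equation the C8H18:H2O mole ratio is 2:18, so n(H2O) = 2.32538 × 18/2 = 20.9284 mol.
Mass of H2O = 20.9284 mol × 18.016 g/mol = 377.046 g.
Actual mass collected = 377.046 g × 0.570 = 214.916 g.

214.92 g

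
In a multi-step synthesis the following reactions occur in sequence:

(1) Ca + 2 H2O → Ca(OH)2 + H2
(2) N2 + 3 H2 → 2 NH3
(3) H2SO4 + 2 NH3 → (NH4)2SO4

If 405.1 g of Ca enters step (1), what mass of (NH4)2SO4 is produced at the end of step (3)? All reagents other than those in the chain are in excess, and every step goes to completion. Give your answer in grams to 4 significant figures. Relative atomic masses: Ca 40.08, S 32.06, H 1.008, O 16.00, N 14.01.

M(Ca) = 40.08 g/mol.
M((NH4)2SO4) = 2(14.01) + 8(1.008) + 32.06 + 4(16.00) = 132.144 g/mol.
n(Ca) = 405.1 / 40.08 = 10.107 mol.
Reaction (1): Ca→H2 ratio 1:1 ⇒ n(H2) = 10.107 mol.
Reaction (2): H2→NH3 ratio 3:2 ⇒ n(NH3) = 6.7382 mol.
Reaction (3): NH3→(NH4)2SO4 ratio 2:1 ⇒ n((NH4)2SO4) = 3.3691 mol.
Mass of (NH4)2SO4 = 3.3691 × 132.144 = 445.21 g.

445.2 g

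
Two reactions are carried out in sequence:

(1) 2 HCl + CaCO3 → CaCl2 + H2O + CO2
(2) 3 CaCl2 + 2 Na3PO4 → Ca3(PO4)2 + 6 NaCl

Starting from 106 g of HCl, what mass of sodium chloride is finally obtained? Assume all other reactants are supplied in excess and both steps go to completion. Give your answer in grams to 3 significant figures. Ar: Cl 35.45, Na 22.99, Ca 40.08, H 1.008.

M(HCl) = 1.008 + 35.45 = 36.458 g/mol.
M(NaCl) = 22.99 + 35.45 = 58.44 g/mol.
n(HCl) = 106.0 / 36.458 = 2.907 mol.
Step 1 gives a 2:1 ratio of HCl to CaCl2, so n(CaCl2) = 1.454 mol.
In step 2 the CaCl2:NaCl ratio is 3:6, so n(NaCl) = 2.907 mol.
Mass of NaCl = 2.907 × 58.44 = 169.9 g.

170 g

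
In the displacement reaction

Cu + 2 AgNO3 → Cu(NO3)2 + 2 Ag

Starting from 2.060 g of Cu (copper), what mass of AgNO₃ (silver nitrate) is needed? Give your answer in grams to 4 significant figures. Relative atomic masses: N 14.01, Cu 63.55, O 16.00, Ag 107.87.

M(Cu) = 63.55 g/mol.
M(AgNO3) = 107.87 + 14.01 + 3(16.00) = 169.88 g/mol.
n(Cu) = 2.0600 g / 63.55 g/mol = 0.032415 mol.
From the equation the Cu:AgNO3 mole ratio is 1:2, so n(AgNO3) = 0.032415 × 2/1 = 0.064831 mol.
Mass of AgNO3 = 0.064831 mol × 169.88 g/mol = 11.013 g.

11.01 g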